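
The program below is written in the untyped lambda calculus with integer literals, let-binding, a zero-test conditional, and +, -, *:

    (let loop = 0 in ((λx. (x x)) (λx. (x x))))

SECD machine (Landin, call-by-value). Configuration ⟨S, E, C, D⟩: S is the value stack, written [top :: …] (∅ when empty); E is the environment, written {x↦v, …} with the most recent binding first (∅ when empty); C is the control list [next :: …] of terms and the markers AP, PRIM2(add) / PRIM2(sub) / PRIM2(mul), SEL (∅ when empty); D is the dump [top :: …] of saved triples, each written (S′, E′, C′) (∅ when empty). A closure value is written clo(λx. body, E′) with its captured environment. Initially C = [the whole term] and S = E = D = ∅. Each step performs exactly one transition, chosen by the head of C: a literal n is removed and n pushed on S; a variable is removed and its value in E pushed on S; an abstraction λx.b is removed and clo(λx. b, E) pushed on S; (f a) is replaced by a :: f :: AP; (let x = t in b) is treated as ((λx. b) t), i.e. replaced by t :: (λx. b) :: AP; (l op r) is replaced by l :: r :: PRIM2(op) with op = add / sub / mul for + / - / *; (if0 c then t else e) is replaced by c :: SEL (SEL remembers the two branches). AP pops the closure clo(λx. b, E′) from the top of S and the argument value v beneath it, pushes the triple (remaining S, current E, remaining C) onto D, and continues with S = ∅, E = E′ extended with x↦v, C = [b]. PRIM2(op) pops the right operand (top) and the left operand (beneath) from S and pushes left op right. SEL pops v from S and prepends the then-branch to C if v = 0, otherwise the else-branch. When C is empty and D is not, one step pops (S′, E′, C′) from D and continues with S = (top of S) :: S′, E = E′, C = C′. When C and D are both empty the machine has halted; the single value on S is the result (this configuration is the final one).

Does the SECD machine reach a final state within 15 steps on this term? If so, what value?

Answer: DIVERGES (no final state within 15 steps)

Derivation:
t=0: <S=∅, E=∅, C=[(let loop = 0 in ((λx. (x x)) (λx. (x x))))], D=∅>
t=1: <S=∅, E=∅, C=[0 :: (λloop. ((λx. (x x)) (λx. (x x)))) :: AP], D=∅>
t=2: <S=[0], E=∅, C=[(λloop. ((λx. (x x)) (λx. (x x)))) :: AP], D=∅>
t=3: <S=[clo(λloop. ((λx. (x x)) (λx. (x x))), ∅) :: 0], E=∅, C=[AP], D=∅>
t=4: <S=∅, E={loop↦0}, C=[((λx. (x x)) (λx. (x x)))], D=[(∅, ∅, ∅)]>
t=5: <S=∅, E={loop↦0}, C=[(λx. (x x)) :: (λx. (x x)) :: AP], D=[(∅, ∅, ∅)]>
t=6: <S=[clo(λx. (x x), {loop↦0})], E={loop↦0}, C=[(λx. (x x)) :: AP], D=[(∅, ∅, ∅)]>
t=7: <S=[clo(λx. (x x), {loop↦0}) :: clo(λx. (x x), {loop↦0})], E={loop↦0}, C=[AP], D=[(∅, ∅, ∅)]>
t=8: <S=∅, E={x↦clo(λx. (x x), {loop↦0}), loop↦0}, C=[(x x)], D=[(∅, {loop↦0}, ∅) :: (∅, ∅, ∅)]>
t=9: <S=∅, E={x↦clo(λx. (x x), {loop↦0}), loop↦0}, C=[x :: x :: AP], D=[(∅, {loop↦0}, ∅) :: (∅, ∅, ∅)]>
t=10: <S=[clo(λx. (x x), {loop↦0})], E={x↦clo(λx. (x x), {loop↦0}), loop↦0}, C=[x :: AP], D=[(∅, {loop↦0}, ∅) :: (∅, ∅, ∅)]>
t=11: <S=[clo(λx. (x x), {loop↦0}) :: clo(λx. (x x), {loop↦0})], E={x↦clo(λx. (x x), {loop↦0}), loop↦0}, C=[AP], D=[(∅, {loop↦0}, ∅) :: (∅, ∅, ∅)]>
t=12: <S=∅, E={x↦clo(λx. (x x), {loop↦0}), loop↦0}, C=[(x x)], D=[(∅, {x↦clo(λx. (x x), {loop↦0}), loop↦0}, ∅) :: (∅, {loop↦0}, ∅) :: (∅, ∅, ∅)]>
t=13: <S=∅, E={x↦clo(λx. (x x), {loop↦0}), loop↦0}, C=[x :: x :: AP], D=[(∅, {x↦clo(λx. (x x), {loop↦0}), loop↦0}, ∅) :: (∅, {loop↦0}, ∅) :: (∅, ∅, ∅)]>
t=14: <S=[clo(λx. (x x), {loop↦0})], E={x↦clo(λx. (x x), {loop↦0}), loop↦0}, C=[x :: AP], D=[(∅, {x↦clo(λx. (x x), {loop↦0}), loop↦0}, ∅) :: (∅, {loop↦0}, ∅) :: (∅, ∅, ∅)]>
t=15: <S=[clo(λx. (x x), {loop↦0}) :: clo(λx. (x x), {loop↦0})], E={x↦clo(λx. (x x), {loop↦0}), loop↦0}, C=[AP], D=[(∅, {x↦clo(λx. (x x), {loop↦0}), loop↦0}, ∅) :: (∅, {loop↦0}, ∅) :: (∅, ∅, ∅)]>
→ 15 transitions taken and the configuration is still not final: no result within 15 steps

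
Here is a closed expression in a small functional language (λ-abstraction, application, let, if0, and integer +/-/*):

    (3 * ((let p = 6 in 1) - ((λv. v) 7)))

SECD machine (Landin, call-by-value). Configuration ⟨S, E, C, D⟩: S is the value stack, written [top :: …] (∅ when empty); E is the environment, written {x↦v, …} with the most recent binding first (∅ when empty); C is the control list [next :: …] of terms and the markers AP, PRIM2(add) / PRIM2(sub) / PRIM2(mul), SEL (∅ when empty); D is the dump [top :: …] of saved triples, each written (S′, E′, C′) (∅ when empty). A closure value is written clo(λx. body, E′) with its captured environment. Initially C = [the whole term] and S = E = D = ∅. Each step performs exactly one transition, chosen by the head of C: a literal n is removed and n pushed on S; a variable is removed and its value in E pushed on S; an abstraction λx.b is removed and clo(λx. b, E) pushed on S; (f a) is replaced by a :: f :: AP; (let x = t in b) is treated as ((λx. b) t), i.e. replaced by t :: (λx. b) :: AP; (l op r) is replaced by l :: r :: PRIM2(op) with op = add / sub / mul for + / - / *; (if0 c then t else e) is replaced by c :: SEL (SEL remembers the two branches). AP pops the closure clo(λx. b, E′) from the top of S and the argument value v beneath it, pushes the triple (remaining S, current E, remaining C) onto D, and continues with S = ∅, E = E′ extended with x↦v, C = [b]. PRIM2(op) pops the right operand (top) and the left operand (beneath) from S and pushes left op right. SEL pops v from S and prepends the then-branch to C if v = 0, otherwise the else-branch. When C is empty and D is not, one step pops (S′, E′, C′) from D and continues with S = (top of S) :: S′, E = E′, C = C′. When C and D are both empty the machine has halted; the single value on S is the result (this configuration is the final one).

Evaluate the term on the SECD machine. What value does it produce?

Answer: -18

Derivation:
[0] ⟨S=∅; E=∅; C=[(3 * ((let p = 6 in 1) - ((λv. v) 7)))]; D=∅⟩
[1] ⟨S=∅; E=∅; C=[3 :: ((let p = 6 in 1) - ((λv. v) 7)) :: PRIM2(mul)]; D=∅⟩
[2] ⟨S=[3]; E=∅; C=[((let p = 6 in 1) - ((λv. v) 7)) :: PRIM2(mul)]; D=∅⟩
[3] ⟨S=[3]; E=∅; C=[(let p = 6 in 1) :: ((λv. v) 7) :: PRIM2(sub) :: PRIM2(mul)]; D=∅⟩
[4] ⟨S=[3]; E=∅; C=[6 :: (λp. 1) :: AP :: ((λv. v) 7) :: PRIM2(sub) :: PRIM2(mul)]; D=∅⟩
[5] ⟨S=[6 :: 3]; E=∅; C=[(λp. 1) :: AP :: ((λv. v) 7) :: PRIM2(sub) :: PRIM2(mul)]; D=∅⟩
[6] ⟨S=[clo(λp. 1, ∅) :: 6 :: 3]; E=∅; C=[AP :: ((λv. v) 7) :: PRIM2(sub) :: PRIM2(mul)]; D=∅⟩
[7] ⟨S=∅; E={p↦6}; C=[1]; D=[([3], ∅, [((λv. v) 7) :: PRIM2(sub) :: PRIM2(mul)])]⟩
[8] ⟨S=[1]; E={p↦6}; C=∅; D=[([3], ∅, [((λv. v) 7) :: PRIM2(sub) :: PRIM2(mul)])]⟩
[9] ⟨S=[1 :: 3]; E=∅; C=[((λv. v) 7) :: PRIM2(sub) :: PRIM2(mul)]; D=∅⟩
[10] ⟨S=[1 :: 3]; E=∅; C=[7 :: (λv. v) :: AP :: PRIM2(sub) :: PRIM2(mul)]; D=∅⟩
[11] ⟨S=[7 :: 1 :: 3]; E=∅; C=[(λv. v) :: AP :: PRIM2(sub) :: PRIM2(mul)]; D=∅⟩
[12] ⟨S=[clo(λv. v, ∅) :: 7 :: 1 :: 3]; E=∅; C=[AP :: PRIM2(sub) :: PRIM2(mul)]; D=∅⟩
[13] ⟨S=∅; E={v↦7}; C=[v]; D=[([1 :: 3], ∅, [PRIM2(sub) :: PRIM2(mul)])]⟩
[14] ⟨S=[7]; E={v↦7}; C=∅; D=[([1 :: 3], ∅, [PRIM2(sub) :: PRIM2(mul)])]⟩
[15] ⟨S=[7 :: 1 :: 3]; E=∅; C=[PRIM2(sub) :: PRIM2(mul)]; D=∅⟩
[16] ⟨S=[-6 :: 3]; E=∅; C=[PRIM2(mul)]; D=∅⟩
[17] ⟨S=[-18]; E=∅; C=∅; D=∅⟩
→ final value -18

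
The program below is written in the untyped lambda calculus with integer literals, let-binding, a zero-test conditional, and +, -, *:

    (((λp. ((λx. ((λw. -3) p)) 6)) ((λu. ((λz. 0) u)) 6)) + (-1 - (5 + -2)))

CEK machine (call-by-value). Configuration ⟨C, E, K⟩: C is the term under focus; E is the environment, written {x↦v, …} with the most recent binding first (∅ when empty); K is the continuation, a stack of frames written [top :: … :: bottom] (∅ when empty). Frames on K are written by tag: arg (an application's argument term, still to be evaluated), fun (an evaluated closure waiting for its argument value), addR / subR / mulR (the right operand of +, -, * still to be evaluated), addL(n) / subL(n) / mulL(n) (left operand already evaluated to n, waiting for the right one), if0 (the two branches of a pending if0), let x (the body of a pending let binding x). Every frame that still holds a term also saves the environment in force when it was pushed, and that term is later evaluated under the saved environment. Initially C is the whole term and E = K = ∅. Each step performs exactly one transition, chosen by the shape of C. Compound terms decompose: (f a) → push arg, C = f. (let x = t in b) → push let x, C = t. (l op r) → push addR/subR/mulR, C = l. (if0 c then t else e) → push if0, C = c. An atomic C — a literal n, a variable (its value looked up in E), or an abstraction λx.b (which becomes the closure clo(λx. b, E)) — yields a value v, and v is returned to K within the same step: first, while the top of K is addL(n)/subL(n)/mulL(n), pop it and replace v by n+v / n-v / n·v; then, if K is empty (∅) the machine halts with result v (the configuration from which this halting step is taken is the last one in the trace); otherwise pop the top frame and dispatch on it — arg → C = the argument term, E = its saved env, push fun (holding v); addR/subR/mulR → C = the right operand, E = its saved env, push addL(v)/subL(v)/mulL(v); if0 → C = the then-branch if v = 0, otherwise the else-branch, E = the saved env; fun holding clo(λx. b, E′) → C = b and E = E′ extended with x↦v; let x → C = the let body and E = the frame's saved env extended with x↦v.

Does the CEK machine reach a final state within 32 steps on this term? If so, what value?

Answer: -7

Machine steps:
[0] ⟨C=(((λp. ((λx. ((λw. -3) p)) 6)) ((λu. ((λz. 0) u)) 6)) + (-1 - (5 + -2))); E=∅; K=∅⟩
[1] ⟨C=((λp. ((λx. ((λw. -3) p)) 6)) ((λu. ((λz. 0) u)) 6)); E=∅; K=[addR]⟩
[2] ⟨C=(λp. ((λx. ((λw. -3) p)) 6)); E=∅; K=[arg :: addR]⟩
[3] ⟨C=((λu. ((λz. 0) u)) 6); E=∅; K=[fun :: addR]⟩
[4] ⟨C=(λu. ((λz. 0) u)); E=∅; K=[arg :: fun :: addR]⟩
[5] ⟨C=6; E=∅; K=[fun :: fun :: addR]⟩
[6] ⟨C=((λz. 0) u); E={u↦6}; K=[fun :: addR]⟩
[7] ⟨C=(λz. 0); E={u↦6}; K=[arg :: fun :: addR]⟩
[8] ⟨C=u; E={u↦6}; K=[fun :: fun :: addR]⟩
[9] ⟨C=0; E={z↦6, u↦6}; K=[fun :: addR]⟩
[10] ⟨C=((λx. ((λw. -3) p)) 6); E={p↦0}; K=[addR]⟩
[11] ⟨C=(λx. ((λw. -3) p)); E={p↦0}; K=[arg :: addR]⟩
[12] ⟨C=6; E={p↦0}; K=[fun :: addR]⟩
[13] ⟨C=((λw. -3) p); E={x↦6, p↦0}; K=[addR]⟩
[14] ⟨C=(λw. -3); E={x↦6, p↦0}; K=[arg :: addR]⟩
[15] ⟨C=p; E={x↦6, p↦0}; K=[fun :: addR]⟩
[16] ⟨C=-3; E={w↦0, x↦6, p↦0}; K=[addR]⟩
[17] ⟨C=(-1 - (5 + -2)); E=∅; K=[addL(-3)]⟩
[18] ⟨C=-1; E=∅; K=[subR :: addL(-3)]⟩
[19] ⟨C=(5 + -2); E=∅; K=[subL(-1) :: addL(-3)]⟩
[20] ⟨C=5; E=∅; K=[addR :: subL(-1) :: addL(-3)]⟩
[21] ⟨C=-2; E=∅; K=[addL(5) :: subL(-1) :: addL(-3)]⟩
→ final value -7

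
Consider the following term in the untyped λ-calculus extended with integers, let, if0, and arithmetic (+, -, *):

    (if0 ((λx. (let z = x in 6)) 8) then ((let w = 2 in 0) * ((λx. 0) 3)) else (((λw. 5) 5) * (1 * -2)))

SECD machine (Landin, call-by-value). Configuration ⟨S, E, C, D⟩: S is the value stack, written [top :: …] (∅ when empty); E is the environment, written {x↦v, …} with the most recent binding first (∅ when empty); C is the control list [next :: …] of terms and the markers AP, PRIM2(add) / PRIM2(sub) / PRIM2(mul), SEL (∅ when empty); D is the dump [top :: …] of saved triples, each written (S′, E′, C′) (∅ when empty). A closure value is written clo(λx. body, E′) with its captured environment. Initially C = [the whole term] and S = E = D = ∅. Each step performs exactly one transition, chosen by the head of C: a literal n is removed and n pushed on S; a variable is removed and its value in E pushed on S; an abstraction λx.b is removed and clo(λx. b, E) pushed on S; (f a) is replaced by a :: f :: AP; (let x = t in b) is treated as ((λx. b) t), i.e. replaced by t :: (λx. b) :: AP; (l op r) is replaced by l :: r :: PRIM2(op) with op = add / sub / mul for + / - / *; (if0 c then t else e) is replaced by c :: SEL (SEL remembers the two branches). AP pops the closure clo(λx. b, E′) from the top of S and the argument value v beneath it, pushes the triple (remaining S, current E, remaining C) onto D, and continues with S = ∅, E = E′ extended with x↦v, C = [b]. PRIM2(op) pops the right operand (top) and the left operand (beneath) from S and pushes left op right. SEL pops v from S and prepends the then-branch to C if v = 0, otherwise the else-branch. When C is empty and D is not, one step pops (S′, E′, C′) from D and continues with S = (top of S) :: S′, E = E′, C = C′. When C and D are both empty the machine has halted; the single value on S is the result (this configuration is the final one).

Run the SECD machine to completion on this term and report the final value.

Answer: -10

Execution trace:
0. <S=∅, E=∅, C=[(if0 ((λx. (let z = x in 6)) 8) then ((let w = 2 in 0) * ((λx. 0) 3)) else (((λw. 5) 5) * (1 * -2)))], D=∅>
1. <S=∅, E=∅, C=[((λx. (let z = x in 6)) 8) :: SEL], D=∅>
2. <S=∅, E=∅, C=[8 :: (λx. (let z = x in 6)) :: AP :: SEL], D=∅>
3. <S=[8], E=∅, C=[(λx. (let z = x in 6)) :: AP :: SEL], D=∅>
4. <S=[clo(λx. (let z = x in 6), ∅) :: 8], E=∅, C=[AP :: SEL], D=∅>
5. <S=∅, E={x↦8}, C=[(let z = x in 6)], D=[(∅, ∅, [SEL])]>
6. <S=∅, E={x↦8}, C=[x :: (λz. 6) :: AP], D=[(∅, ∅, [SEL])]>
7. <S=[8], E={x↦8}, C=[(λz. 6) :: AP], D=[(∅, ∅, [SEL])]>
8. <S=[clo(λz. 6, {x↦8}) :: 8], E={x↦8}, C=[AP], D=[(∅, ∅, [SEL])]>
9. <S=∅, E={z↦8, x↦8}, C=[6], D=[(∅, {x↦8}, ∅) :: (∅, ∅, [SEL])]>
10. <S=[6], E={z↦8, x↦8}, C=∅, D=[(∅, {x↦8}, ∅) :: (∅, ∅, [SEL])]>
11. <S=[6], E={x↦8}, C=∅, D=[(∅, ∅, [SEL])]>
12. <S=[6], E=∅, C=[SEL], D=∅>
13. <S=∅, E=∅, C=[(((λw. 5) 5) * (1 * -2))], D=∅>
14. <S=∅, E=∅, C=[((λw. 5) 5) :: (1 * -2) :: PRIM2(mul)], D=∅>
15. <S=∅, E=∅, C=[5 :: (λw. 5) :: AP :: (1 * -2) :: PRIM2(mul)], D=∅>
16. <S=[5], E=∅, C=[(λw. 5) :: AP :: (1 * -2) :: PRIM2(mul)], D=∅>
17. <S=[clo(λw. 5, ∅) :: 5], E=∅, C=[AP :: (1 * -2) :: PRIM2(mul)], D=∅>
18. <S=∅, E={w↦5}, C=[5], D=[(∅, ∅, [(1 * -2) :: PRIM2(mul)])]>
19. <S=[5], E={w↦5}, C=∅, D=[(∅, ∅, [(1 * -2) :: PRIM2(mul)])]>
20. <S=[5], E=∅, C=[(1 * -2) :: PRIM2(mul)], D=∅>
21. <S=[5], E=∅, C=[1 :: -2 :: PRIM2(mul) :: PRIM2(mul)], D=∅>
22. <S=[1 :: 5], E=∅, C=[-2 :: PRIM2(mul) :: PRIM2(mul)], D=∅>
23. <S=[-2 :: 1 :: 5], E=∅, C=[PRIM2(mul) :: PRIM2(mul)], D=∅>
24. <S=[-2 :: 5], E=∅, C=[PRIM2(mul)], D=∅>
25. <S=[-10], E=∅, C=∅, D=∅>
→ final value -10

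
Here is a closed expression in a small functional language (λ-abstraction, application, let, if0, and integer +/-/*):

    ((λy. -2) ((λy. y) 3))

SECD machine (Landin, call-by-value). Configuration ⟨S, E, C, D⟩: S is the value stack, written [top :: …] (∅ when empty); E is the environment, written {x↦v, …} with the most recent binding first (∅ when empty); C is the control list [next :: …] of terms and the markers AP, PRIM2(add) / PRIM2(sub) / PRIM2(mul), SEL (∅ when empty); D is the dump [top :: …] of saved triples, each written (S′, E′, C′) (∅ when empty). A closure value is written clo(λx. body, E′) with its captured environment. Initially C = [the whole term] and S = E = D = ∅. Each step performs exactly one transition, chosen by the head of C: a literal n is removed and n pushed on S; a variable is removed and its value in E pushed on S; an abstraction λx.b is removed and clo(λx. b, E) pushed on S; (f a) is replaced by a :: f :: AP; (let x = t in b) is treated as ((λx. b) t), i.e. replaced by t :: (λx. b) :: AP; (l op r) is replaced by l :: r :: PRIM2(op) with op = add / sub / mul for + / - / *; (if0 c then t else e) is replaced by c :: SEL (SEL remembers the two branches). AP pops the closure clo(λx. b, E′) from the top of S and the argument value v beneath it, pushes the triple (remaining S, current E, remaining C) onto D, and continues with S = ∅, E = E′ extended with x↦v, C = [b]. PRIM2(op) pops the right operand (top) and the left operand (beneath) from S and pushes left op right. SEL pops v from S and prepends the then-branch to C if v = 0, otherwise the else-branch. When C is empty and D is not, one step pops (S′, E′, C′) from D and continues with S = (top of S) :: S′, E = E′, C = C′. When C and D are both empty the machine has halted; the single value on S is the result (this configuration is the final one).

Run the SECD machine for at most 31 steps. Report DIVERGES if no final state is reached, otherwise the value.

[0] ⟨S=∅; E=∅; C=[((λy. -2) ((λy. y) 3))]; D=∅⟩
[1] ⟨S=∅; E=∅; C=[((λy. y) 3) :: (λy. -2) :: AP]; D=∅⟩
[2] ⟨S=∅; E=∅; C=[3 :: (λy. y) :: AP :: (λy. -2) :: AP]; D=∅⟩
[3] ⟨S=[3]; E=∅; C=[(λy. y) :: AP :: (λy. -2) :: AP]; D=∅⟩
[4] ⟨S=[clo(λy. y, ∅) :: 3]; E=∅; C=[AP :: (λy. -2) :: AP]; D=∅⟩
[5] ⟨S=∅; E={y↦3}; C=[y]; D=[(∅, ∅, [(λy. -2) :: AP])]⟩
[6] ⟨S=[3]; E={y↦3}; C=∅; D=[(∅, ∅, [(λy. -2) :: AP])]⟩
[7] ⟨S=[3]; E=∅; C=[(λy. -2) :: AP]; D=∅⟩
[8] ⟨S=[clo(λy. -2, ∅) :: 3]; E=∅; C=[AP]; D=∅⟩
[9] ⟨S=∅; E={y↦3}; C=[-2]; D=[(∅, ∅, ∅)]⟩
[10] ⟨S=[-2]; E={y↦3}; C=∅; D=[(∅, ∅, ∅)]⟩
[11] ⟨S=[-2]; E=∅; C=∅; D=∅⟩
→ final value -2

Answer: -2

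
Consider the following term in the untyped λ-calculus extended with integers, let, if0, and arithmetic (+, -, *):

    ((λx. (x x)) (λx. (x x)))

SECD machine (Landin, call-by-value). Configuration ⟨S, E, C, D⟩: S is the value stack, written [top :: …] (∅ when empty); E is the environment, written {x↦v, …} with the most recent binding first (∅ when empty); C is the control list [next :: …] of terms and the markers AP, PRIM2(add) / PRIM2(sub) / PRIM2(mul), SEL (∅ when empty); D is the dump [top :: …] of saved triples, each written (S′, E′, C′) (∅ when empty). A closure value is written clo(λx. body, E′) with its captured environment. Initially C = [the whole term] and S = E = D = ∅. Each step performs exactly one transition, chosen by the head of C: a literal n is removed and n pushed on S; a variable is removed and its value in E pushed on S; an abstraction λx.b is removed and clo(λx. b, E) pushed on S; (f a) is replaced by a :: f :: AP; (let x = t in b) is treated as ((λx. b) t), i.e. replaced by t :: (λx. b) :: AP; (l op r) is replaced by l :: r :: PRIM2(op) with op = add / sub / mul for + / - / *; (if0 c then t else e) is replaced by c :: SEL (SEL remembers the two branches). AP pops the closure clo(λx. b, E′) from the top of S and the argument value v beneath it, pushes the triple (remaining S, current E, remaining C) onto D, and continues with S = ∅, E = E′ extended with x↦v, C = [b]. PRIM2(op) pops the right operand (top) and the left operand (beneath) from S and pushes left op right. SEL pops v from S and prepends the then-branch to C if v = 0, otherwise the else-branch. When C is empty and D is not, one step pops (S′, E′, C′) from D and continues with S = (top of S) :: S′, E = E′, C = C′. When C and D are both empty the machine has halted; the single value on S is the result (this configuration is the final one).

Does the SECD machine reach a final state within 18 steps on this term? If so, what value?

Answer: DIVERGES (no final state within 18 steps)

Derivation:
[0] <S=∅, E=∅, C=[((λx. (x x)) (λx. (x x)))], D=∅>
[1] <S=∅, E=∅, C=[(λx. (x x)) :: (λx. (x x)) :: AP], D=∅>
[2] <S=[clo(λx. (x x), ∅)], E=∅, C=[(λx. (x x)) :: AP], D=∅>
[3] <S=[clo(λx. (x x), ∅) :: clo(λx. (x x), ∅)], E=∅, C=[AP], D=∅>
[4] <S=∅, E={x↦clo(λx. (x x), ∅)}, C=[(x x)], D=[(∅, ∅, ∅)]>
[5] <S=∅, E={x↦clo(λx. (x x), ∅)}, C=[x :: x :: AP], D=[(∅, ∅, ∅)]>
[6] <S=[clo(λx. (x x), ∅)], E={x↦clo(λx. (x x), ∅)}, C=[x :: AP], D=[(∅, ∅, ∅)]>
[7] <S=[clo(λx. (x x), ∅) :: clo(λx. (x x), ∅)], E={x↦clo(λx. (x x), ∅)}, C=[AP], D=[(∅, ∅, ∅)]>
[8] <S=∅, E={x↦clo(λx. (x x), ∅)}, C=[(x x)], D=[(∅, {x↦clo(λx. (x x), ∅)}, ∅) :: (∅, ∅, ∅)]>
[9] <S=∅, E={x↦clo(λx. (x x), ∅)}, C=[x :: x :: AP], D=[(∅, {x↦clo(λx. (x x), ∅)}, ∅) :: (∅, ∅, ∅)]>
[10] <S=[clo(λx. (x x), ∅)], E={x↦clo(λx. (x x), ∅)}, C=[x :: AP], D=[(∅, {x↦clo(λx. (x x), ∅)}, ∅) :: (∅, ∅, ∅)]>
[11] <S=[clo(λx. (x x), ∅) :: clo(λx. (x x), ∅)], E={x↦clo(λx. (x x), ∅)}, C=[AP], D=[(∅, {x↦clo(λx. (x x), ∅)}, ∅) :: (∅, ∅, ∅)]>
[12] <S=∅, E={x↦clo(λx. (x x), ∅)}, C=[(x x)], D=[(∅, {x↦clo(λx. (x x), ∅)}, ∅) :: (∅, {x↦clo(λx. (x x), ∅)}, ∅) :: (∅, ∅, ∅)]>
[13] <S=∅, E={x↦clo(λx. (x x), ∅)}, C=[x :: x :: AP], D=[(∅, {x↦clo(λx. (x x), ∅)}, ∅) :: (∅, {x↦clo(λx. (x x), ∅)}, ∅) :: (∅, ∅, ∅)]>
[14] <S=[clo(λx. (x x), ∅)], E={x↦clo(λx. (x x), ∅)}, C=[x :: AP], D=[(∅, {x↦clo(λx. (x x), ∅)}, ∅) :: (∅, {x↦clo(λx. (x x), ∅)}, ∅) :: (∅, ∅, ∅)]>
[15] <S=[clo(λx. (x x), ∅) :: clo(λx. (x x), ∅)], E={x↦clo(λx. (x x), ∅)}, C=[AP], D=[(∅, {x↦clo(λx. (x x), ∅)}, ∅) :: (∅, {x↦clo(λx. (x x), ∅)}, ∅) :: (∅, ∅, ∅)]>
[16] <S=∅, E={x↦clo(λx. (x x), ∅)}, C=[(x x)], D=[(∅, {x↦clo(λx. (x x), ∅)}, ∅) :: (∅, {x↦clo(λx. (x x), ∅)}, ∅) :: (∅, {x↦clo(λx. (x x), ∅)}, ∅) :: (∅, ∅, ∅)]>
[17] <S=∅, E={x↦clo(λx. (x x), ∅)}, C=[x :: x :: AP], D=[(∅, {x↦clo(λx. (x x), ∅)}, ∅) :: (∅, {x↦clo(λx. (x x), ∅)}, ∅) :: (∅, {x↦clo(λx. (x x), ∅)}, ∅) :: (∅, ∅, ∅)]>
[18] <S=[clo(λx. (x x), ∅)], E={x↦clo(λx. (x x), ∅)}, C=[x :: AP], D=[(∅, {x↦clo(λx. (x x), ∅)}, ∅) :: (∅, {x↦clo(λx. (x x), ∅)}, ∅) :: (∅, {x↦clo(λx. (x x), ∅)}, ∅) :: (∅, ∅, ∅)]>
→ 18 transitions taken and the configuration is still not final: no result within 18 steps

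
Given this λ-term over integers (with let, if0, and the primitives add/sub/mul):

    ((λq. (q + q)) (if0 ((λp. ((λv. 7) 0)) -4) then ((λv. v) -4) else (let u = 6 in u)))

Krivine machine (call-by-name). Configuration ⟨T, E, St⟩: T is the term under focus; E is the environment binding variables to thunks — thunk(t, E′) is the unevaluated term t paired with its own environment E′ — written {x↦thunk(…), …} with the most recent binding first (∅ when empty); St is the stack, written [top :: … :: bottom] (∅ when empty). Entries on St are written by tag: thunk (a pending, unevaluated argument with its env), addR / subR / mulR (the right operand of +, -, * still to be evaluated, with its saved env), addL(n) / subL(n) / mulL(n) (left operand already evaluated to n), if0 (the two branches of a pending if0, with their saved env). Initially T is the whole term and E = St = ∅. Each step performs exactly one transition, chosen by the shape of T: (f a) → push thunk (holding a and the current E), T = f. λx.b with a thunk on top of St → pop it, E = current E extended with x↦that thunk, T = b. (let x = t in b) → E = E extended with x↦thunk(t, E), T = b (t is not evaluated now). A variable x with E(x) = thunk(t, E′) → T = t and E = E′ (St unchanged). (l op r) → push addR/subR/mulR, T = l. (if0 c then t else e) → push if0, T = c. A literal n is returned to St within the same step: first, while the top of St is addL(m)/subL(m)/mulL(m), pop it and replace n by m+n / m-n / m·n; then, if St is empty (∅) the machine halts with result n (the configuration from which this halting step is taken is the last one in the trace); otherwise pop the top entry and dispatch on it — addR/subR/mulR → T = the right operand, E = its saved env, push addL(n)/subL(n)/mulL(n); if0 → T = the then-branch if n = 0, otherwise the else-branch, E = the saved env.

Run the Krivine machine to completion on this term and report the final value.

t=0: <T=((λq. (q + q)) (if0 ((λp. ((λv. 7) 0)) -4) then ((λv. v) -4) else (let u = 6 in u))), E=∅, St=∅>
t=1: <T=(λq. (q + q)), E=∅, St=[thunk]>
t=2: <T=(q + q), E={q↦thunk((if0 ((λp. ((λv. 7) 0)) -4) then ((λv. v) -4) else (let u = 6 in u)), ∅)}, St=∅>
t=3: <T=q, E={q↦thunk((if0 ((λp. ((λv. 7) 0)) -4) then ((λv. v) -4) else (let u = 6 in u)), ∅)}, St=[addR]>
t=4: <T=(if0 ((λp. ((λv. 7) 0)) -4) then ((λv. v) -4) else (let u = 6 in u)), E=∅, St=[addR]>
t=5: <T=((λp. ((λv. 7) 0)) -4), E=∅, St=[if0 :: addR]>
t=6: <T=(λp. ((λv. 7) 0)), E=∅, St=[thunk :: if0 :: addR]>
t=7: <T=((λv. 7) 0), E={p↦thunk(-4, ∅)}, St=[if0 :: addR]>
t=8: <T=(λv. 7), E={p↦thunk(-4, ∅)}, St=[thunk :: if0 :: addR]>
t=9: <T=7, E={v↦thunk(0, {p↦thunk(-4, ∅)}), p↦thunk(-4, ∅)}, St=[if0 :: addR]>
t=10: <T=(let u = 6 in u), E=∅, St=[addR]>
t=11: <T=u, E={u↦thunk(6, ∅)}, St=[addR]>
t=12: <T=6, E=∅, St=[addR]>
t=13: <T=q, E={q↦thunk((if0 ((λp. ((λv. 7) 0)) -4) then ((λv. v) -4) else (let u = 6 in u)), ∅)}, St=[addL(6)]>
t=14: <T=(if0 ((λp. ((λv. 7) 0)) -4) then ((λv. v) -4) else (let u = 6 in u)), E=∅, St=[addL(6)]>
t=15: <T=((λp. ((λv. 7) 0)) -4), E=∅, St=[if0 :: addL(6)]>
t=16: <T=(λp. ((λv. 7) 0)), E=∅, St=[thunk :: if0 :: addL(6)]>
t=17: <T=((λv. 7) 0), E={p↦thunk(-4, ∅)}, St=[if0 :: addL(6)]>
t=18: <T=(λv. 7), E={p↦thunk(-4, ∅)}, St=[thunk :: if0 :: addL(6)]>
t=19: <T=7, E={v↦thunk(0, {p↦thunk(-4, ∅)}), p↦thunk(-4, ∅)}, St=[if0 :: addL(6)]>
t=20: <T=(let u = 6 in u), E=∅, St=[addL(6)]>
t=21: <T=u, E={u↦thunk(6, ∅)}, St=[addL(6)]>
t=22: <T=6, E=∅, St=[addL(6)]>
→ final value 12

Answer: 12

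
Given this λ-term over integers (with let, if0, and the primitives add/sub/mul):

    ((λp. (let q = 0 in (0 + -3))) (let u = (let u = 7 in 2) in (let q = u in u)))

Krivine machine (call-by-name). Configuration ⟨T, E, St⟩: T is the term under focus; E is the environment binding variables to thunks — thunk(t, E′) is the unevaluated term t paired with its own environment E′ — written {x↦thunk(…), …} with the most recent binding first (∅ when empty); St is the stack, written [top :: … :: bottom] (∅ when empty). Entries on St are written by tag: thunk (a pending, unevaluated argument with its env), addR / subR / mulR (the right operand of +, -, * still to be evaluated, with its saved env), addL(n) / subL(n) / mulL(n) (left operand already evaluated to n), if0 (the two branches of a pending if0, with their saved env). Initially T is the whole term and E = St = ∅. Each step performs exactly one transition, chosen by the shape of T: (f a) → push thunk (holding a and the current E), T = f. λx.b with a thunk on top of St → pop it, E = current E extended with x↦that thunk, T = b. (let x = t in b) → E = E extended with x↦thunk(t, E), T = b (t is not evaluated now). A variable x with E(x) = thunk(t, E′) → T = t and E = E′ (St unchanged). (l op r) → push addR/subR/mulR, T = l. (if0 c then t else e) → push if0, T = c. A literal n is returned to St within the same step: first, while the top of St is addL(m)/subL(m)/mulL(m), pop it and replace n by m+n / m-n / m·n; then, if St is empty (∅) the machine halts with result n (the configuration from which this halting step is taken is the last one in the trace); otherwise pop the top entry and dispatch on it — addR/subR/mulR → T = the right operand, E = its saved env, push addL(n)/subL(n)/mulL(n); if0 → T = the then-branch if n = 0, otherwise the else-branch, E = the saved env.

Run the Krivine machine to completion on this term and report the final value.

Answer: -3

Machine steps:
t=0: ⟨T=((λp. (let q = 0 in (0 + -3))) (let u = (let u = 7 in 2) in (let q = u in u))); E=∅; St=∅⟩
t=1: ⟨T=(λp. (let q = 0 in (0 + -3))); E=∅; St=[thunk]⟩
t=2: ⟨T=(let q = 0 in (0 + -3)); E={p↦thunk((let u = (let u = 7 in 2) in (let q = u in u)), ∅)}; St=∅⟩
t=3: ⟨T=(0 + -3); E={q↦thunk(0, {p↦thunk((let u = (let u = 7 in 2) in (let q = u in u)), ∅)}), p↦thunk((let u = (let u = 7 in 2) in (let q = u in u)), ∅)}; St=∅⟩
t=4: ⟨T=0; E={q↦thunk(0, {p↦thunk((let u = (let u = 7 in 2) in (let q = u in u)), ∅)}), p↦thunk((let u = (let u = 7 in 2) in (let q = u in u)), ∅)}; St=[addR]⟩
t=5: ⟨T=-3; E={q↦thunk(0, {p↦thunk((let u = (let u = 7 in 2) in (let q = u in u)), ∅)}), p↦thunk((let u = (let u = 7 in 2) in (let q = u in u)), ∅)}; St=[addL(0)]⟩
→ final value -3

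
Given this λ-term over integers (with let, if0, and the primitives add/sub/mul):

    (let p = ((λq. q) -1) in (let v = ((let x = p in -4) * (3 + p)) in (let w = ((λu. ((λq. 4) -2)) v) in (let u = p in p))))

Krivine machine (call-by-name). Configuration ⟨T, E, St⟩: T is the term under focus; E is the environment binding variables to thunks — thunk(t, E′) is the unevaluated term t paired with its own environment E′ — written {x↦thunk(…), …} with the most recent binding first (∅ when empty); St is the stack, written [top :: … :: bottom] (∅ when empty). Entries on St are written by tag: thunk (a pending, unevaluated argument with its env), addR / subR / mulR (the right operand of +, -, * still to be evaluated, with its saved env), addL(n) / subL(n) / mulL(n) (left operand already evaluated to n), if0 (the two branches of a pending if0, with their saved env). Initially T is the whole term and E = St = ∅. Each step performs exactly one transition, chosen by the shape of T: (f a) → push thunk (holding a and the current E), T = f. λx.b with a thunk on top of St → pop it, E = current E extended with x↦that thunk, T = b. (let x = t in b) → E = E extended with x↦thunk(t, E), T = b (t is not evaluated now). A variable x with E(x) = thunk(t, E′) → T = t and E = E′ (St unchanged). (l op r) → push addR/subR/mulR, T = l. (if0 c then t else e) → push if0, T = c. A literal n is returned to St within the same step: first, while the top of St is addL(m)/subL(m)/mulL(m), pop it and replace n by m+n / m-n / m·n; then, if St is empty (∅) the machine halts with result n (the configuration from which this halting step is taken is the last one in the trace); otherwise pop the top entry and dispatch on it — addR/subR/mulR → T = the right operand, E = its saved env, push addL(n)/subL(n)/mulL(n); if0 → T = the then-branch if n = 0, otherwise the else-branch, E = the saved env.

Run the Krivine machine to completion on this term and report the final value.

step 0: <T=(let p = ((λq. q) -1) in (let v = ((let x = p in -4) * (3 + p)) in (let w = ((λu. ((λq. 4) -2)) v) in (let u = p in p)))), E=∅, St=∅>
step 1: <T=(let v = ((let x = p in -4) * (3 + p)) in (let w = ((λu. ((λq. 4) -2)) v) in (let u = p in p))), E={p↦thunk(((λq. q) -1), ∅)}, St=∅>
step 2: <T=(let w = ((λu. ((λq. 4) -2)) v) in (let u = p in p)), E={v↦thunk(((let x = p in -4) * (3 + p)), {p↦thunk(((λq. q) -1), ∅)}), p↦thunk(((λq. q) -1), ∅)}, St=∅>
step 3: <T=(let u = p in p), E={w↦thunk(((λu. ((λq. 4) -2)) v), {v↦thunk(((let x = p in -4) * (3 + p)), {p↦thunk(((λq. q) -1), ∅)}), p↦thunk(((λq. q) -1), ∅)}), v↦thunk(((let x = p in -4) * (3 + p)), {p↦thunk(((λq. q) -1), ∅)}), p↦thunk(((λq. q) -1), ∅)}, St=∅>
step 4: <T=p, E={u↦thunk(p, {w↦thunk(((λu. ((λq. 4) -2)) v), {v↦thunk(((let x = p in -4) * (3 + p)), {p↦thunk(((λq. q) -1), ∅)}), p↦thunk(((λq. q) -1), ∅)}), v↦thunk(((let x = p in -4) * (3 + p)), {p↦thunk(((λq. q) -1), ∅)}), p↦thunk(((λq. q) -1), ∅)}), w↦thunk(((λu. ((λq. 4) -2)) v), {v↦thunk(((let x = p in -4) * (3 + p)), {p↦thunk(((λq. q) -1), ∅)}), p↦thunk(((λq. q) -1), ∅)}), v↦thunk(((let x = p in -4) * (3 + p)), {p↦thunk(((λq. q) -1), ∅)}), p↦thunk(((λq. q) -1), ∅)}, St=∅>
step 5: <T=((λq. q) -1), E=∅, St=∅>
step 6: <T=(λq. q), E=∅, St=[thunk]>
step 7: <T=q, E={q↦thunk(-1, ∅)}, St=∅>
step 8: <T=-1, E=∅, St=∅>
→ final value -1

Answer: -1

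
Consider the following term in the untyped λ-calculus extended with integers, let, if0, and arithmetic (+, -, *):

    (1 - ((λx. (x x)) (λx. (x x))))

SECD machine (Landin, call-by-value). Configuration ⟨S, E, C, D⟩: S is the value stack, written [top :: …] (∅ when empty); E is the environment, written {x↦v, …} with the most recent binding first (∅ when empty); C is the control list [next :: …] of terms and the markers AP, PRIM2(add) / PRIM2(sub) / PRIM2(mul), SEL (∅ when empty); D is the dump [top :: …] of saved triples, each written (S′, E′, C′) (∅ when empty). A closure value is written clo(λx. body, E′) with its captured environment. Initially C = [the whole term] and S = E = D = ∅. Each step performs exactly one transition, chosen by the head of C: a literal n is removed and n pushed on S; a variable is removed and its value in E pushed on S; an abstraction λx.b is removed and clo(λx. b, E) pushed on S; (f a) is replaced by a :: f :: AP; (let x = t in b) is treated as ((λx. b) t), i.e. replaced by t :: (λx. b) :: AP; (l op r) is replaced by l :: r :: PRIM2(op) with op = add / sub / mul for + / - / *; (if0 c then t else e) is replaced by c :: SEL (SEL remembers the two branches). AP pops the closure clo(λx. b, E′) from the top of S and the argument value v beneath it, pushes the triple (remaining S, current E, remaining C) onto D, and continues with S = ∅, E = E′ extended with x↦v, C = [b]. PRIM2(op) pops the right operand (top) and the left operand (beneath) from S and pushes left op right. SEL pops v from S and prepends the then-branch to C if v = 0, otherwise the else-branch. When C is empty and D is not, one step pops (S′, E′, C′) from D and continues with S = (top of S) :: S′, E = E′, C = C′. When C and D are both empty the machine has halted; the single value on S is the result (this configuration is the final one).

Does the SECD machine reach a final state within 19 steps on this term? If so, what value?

[0] ⟨S=∅; E=∅; C=[(1 - ((λx. (x x)) (λx. (x x))))]; D=∅⟩
[1] ⟨S=∅; E=∅; C=[1 :: ((λx. (x x)) (λx. (x x))) :: PRIM2(sub)]; D=∅⟩
[2] ⟨S=[1]; E=∅; C=[((λx. (x x)) (λx. (x x))) :: PRIM2(sub)]; D=∅⟩
[3] ⟨S=[1]; E=∅; C=[(λx. (x x)) :: (λx. (x x)) :: AP :: PRIM2(sub)]; D=∅⟩
[4] ⟨S=[clo(λx. (x x), ∅) :: 1]; E=∅; C=[(λx. (x x)) :: AP :: PRIM2(sub)]; D=∅⟩
[5] ⟨S=[clo(λx. (x x), ∅) :: clo(λx. (x x), ∅) :: 1]; E=∅; C=[AP :: PRIM2(sub)]; D=∅⟩
[6] ⟨S=∅; E={x↦clo(λx. (x x), ∅)}; C=[(x x)]; D=[([1], ∅, [PRIM2(sub)])]⟩
[7] ⟨S=∅; E={x↦clo(λx. (x x), ∅)}; C=[x :: x :: AP]; D=[([1], ∅, [PRIM2(sub)])]⟩
[8] ⟨S=[clo(λx. (x x), ∅)]; E={x↦clo(λx. (x x), ∅)}; C=[x :: AP]; D=[([1], ∅, [PRIM2(sub)])]⟩
[9] ⟨S=[clo(λx. (x x), ∅) :: clo(λx. (x x), ∅)]; E={x↦clo(λx. (x x), ∅)}; C=[AP]; D=[([1], ∅, [PRIM2(sub)])]⟩
[10] ⟨S=∅; E={x↦clo(λx. (x x), ∅)}; C=[(x x)]; D=[(∅, {x↦clo(λx. (x x), ∅)}, ∅) :: ([1], ∅, [PRIM2(sub)])]⟩
[11] ⟨S=∅; E={x↦clo(λx. (x x), ∅)}; C=[x :: x :: AP]; D=[(∅, {x↦clo(λx. (x x), ∅)}, ∅) :: ([1], ∅, [PRIM2(sub)])]⟩
[12] ⟨S=[clo(λx. (x x), ∅)]; E={x↦clo(λx. (x x), ∅)}; C=[x :: AP]; D=[(∅, {x↦clo(λx. (x x), ∅)}, ∅) :: ([1], ∅, [PRIM2(sub)])]⟩
[13] ⟨S=[clo(λx. (x x), ∅) :: clo(λx. (x x), ∅)]; E={x↦clo(λx. (x x), ∅)}; C=[AP]; D=[(∅, {x↦clo(λx. (x x), ∅)}, ∅) :: ([1], ∅, [PRIM2(sub)])]⟩
[14] ⟨S=∅; E={x↦clo(λx. (x x), ∅)}; C=[(x x)]; D=[(∅, {x↦clo(λx. (x x), ∅)}, ∅) :: (∅, {x↦clo(λx. (x x), ∅)}, ∅) :: ([1], ∅, [PRIM2(sub)])]⟩
[15] ⟨S=∅; E={x↦clo(λx. (x x), ∅)}; C=[x :: x :: AP]; D=[(∅, {x↦clo(λx. (x x), ∅)}, ∅) :: (∅, {x↦clo(λx. (x x), ∅)}, ∅) :: ([1], ∅, [PRIM2(sub)])]⟩
[16] ⟨S=[clo(λx. (x x), ∅)]; E={x↦clo(λx. (x x), ∅)}; C=[x :: AP]; D=[(∅, {x↦clo(λx. (x x), ∅)}, ∅) :: (∅, {x↦clo(λx. (x x), ∅)}, ∅) :: ([1], ∅, [PRIM2(sub)])]⟩
[17] ⟨S=[clo(λx. (x x), ∅) :: clo(λx. (x x), ∅)]; E={x↦clo(λx. (x x), ∅)}; C=[AP]; D=[(∅, {x↦clo(λx. (x x), ∅)}, ∅) :: (∅, {x↦clo(λx. (x x), ∅)}, ∅) :: ([1], ∅, [PRIM2(sub)])]⟩
[18] ⟨S=∅; E={x↦clo(λx. (x x), ∅)}; C=[(x x)]; D=[(∅, {x↦clo(λx. (x x), ∅)}, ∅) :: (∅, {x↦clo(λx. (x x), ∅)}, ∅) :: (∅, {x↦clo(λx. (x x), ∅)}, ∅) :: ([1], ∅, [PRIM2(sub)])]⟩
[19] ⟨S=∅; E={x↦clo(λx. (x x), ∅)}; C=[x :: x :: AP]; D=[(∅, {x↦clo(λx. (x x), ∅)}, ∅) :: (∅, {x↦clo(λx. (x x), ∅)}, ∅) :: (∅, {x↦clo(λx. (x x), ∅)}, ∅) :: ([1], ∅, [PRIM2(sub)])]⟩
→ 19 transitions taken and the configuration is still not final: no result within 19 steps

Answer: DIVERGES (no final state within 19 steps)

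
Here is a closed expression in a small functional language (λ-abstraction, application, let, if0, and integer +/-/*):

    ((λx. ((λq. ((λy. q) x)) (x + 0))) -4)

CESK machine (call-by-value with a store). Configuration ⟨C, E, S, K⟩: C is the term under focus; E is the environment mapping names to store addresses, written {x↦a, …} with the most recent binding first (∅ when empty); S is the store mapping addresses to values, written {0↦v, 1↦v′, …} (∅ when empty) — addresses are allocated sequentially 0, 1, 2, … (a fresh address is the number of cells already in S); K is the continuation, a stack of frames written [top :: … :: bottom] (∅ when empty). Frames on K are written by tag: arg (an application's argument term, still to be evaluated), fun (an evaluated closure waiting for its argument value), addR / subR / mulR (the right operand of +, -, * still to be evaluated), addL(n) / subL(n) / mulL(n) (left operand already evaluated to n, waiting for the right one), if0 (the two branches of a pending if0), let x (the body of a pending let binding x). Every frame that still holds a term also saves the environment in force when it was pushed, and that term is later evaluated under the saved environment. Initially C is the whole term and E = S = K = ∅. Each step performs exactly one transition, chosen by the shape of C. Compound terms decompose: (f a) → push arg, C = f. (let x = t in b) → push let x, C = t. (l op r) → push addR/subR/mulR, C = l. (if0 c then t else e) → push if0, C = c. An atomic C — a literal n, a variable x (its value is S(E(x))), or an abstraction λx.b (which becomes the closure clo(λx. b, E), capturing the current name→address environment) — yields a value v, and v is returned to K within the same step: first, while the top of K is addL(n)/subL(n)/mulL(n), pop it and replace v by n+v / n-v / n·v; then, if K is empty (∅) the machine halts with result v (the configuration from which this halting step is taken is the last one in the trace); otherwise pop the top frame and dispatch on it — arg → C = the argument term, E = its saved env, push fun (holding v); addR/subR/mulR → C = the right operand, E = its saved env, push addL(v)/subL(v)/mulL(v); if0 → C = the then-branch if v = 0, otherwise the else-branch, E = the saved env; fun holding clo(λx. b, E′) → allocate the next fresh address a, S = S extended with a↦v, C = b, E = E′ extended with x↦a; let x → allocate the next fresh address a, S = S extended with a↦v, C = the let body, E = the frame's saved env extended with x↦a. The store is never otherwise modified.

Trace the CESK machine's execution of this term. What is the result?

Answer: -4

Derivation:
0. <C=((λx. ((λq. ((λy. q) x)) (x + 0))) -4), E=∅, S=∅, K=∅>
1. <C=(λx. ((λq. ((λy. q) x)) (x + 0))), E=∅, S=∅, K=[arg]>
2. <C=-4, E=∅, S=∅, K=[fun]>
3. <C=((λq. ((λy. q) x)) (x + 0)), E={x↦0}, S={0↦-4}, K=∅>
4. <C=(λq. ((λy. q) x)), E={x↦0}, S={0↦-4}, K=[arg]>
5. <C=(x + 0), E={x↦0}, S={0↦-4}, K=[fun]>
6. <C=x, E={x↦0}, S={0↦-4}, K=[addR :: fun]>
7. <C=0, E={x↦0}, S={0↦-4}, K=[addL(-4) :: fun]>
8. <C=((λy. q) x), E={q↦1, x↦0}, S={0↦-4, 1↦-4}, K=∅>
9. <C=(λy. q), E={q↦1, x↦0}, S={0↦-4, 1↦-4}, K=[arg]>
10. <C=x, E={q↦1, x↦0}, S={0↦-4, 1↦-4}, K=[fun]>
11. <C=q, E={y↦2, q↦1, x↦0}, S={0↦-4, 1↦-4, 2↦-4}, K=∅>
→ final value -4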